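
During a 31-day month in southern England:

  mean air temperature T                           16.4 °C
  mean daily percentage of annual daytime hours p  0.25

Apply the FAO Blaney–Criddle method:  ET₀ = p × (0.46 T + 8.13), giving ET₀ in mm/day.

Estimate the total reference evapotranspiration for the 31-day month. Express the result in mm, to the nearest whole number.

ET₀ = 0.25 × (0.46 × 16.4 + 8.13) = 0.25 × 15.674 = 3.9185 mm/d
Monthly total = 3.9185 × 31 = 121.474 mm

121 mm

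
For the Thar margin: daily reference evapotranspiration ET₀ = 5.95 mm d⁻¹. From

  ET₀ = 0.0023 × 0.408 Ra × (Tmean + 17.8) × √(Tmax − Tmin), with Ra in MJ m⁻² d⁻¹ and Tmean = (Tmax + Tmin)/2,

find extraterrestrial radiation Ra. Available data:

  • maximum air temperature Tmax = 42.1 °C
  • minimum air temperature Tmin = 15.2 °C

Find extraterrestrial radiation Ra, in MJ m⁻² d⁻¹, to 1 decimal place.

26.3 MJ m⁻² d⁻¹

Tmean = (42.1+15.2)/2 = 28.65 °C; ΔT = 26.9
Ra = ET₀ / [0.0023 × 0.408 × (Tmean+17.8) × √ΔT]
   = 5.95 / (0.0023 × 0.408 × 46.45 × 5.1865) = 26.319 MJ m⁻² d⁻¹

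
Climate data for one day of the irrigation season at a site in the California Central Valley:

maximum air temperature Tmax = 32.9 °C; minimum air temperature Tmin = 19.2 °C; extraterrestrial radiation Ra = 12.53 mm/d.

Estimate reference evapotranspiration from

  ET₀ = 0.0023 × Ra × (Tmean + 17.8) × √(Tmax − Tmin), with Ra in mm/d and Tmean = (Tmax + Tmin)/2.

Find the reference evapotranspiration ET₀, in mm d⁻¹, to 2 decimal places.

Tmean = (32.9 + 19.2)/2 = 26.05 °C
ET₀ = 0.0023 × 12.53 × (26.05 + 17.8) × √13.7 = 0.0023 × 12.53 × 43.85 × 3.7014 = 4.6775 mm/d

4.68 mm d⁻¹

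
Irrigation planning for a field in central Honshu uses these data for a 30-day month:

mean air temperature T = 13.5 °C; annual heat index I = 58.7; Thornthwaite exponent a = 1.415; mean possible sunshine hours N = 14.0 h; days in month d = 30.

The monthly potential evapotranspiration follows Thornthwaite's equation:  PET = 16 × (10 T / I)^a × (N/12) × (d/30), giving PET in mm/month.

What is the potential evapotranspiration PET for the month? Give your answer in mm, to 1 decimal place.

60.7 mm

10T/I = 10 × 13.5 / 58.7 = 2.2998
(10T/I)^a = 2.2998^1.415 = 3.2493
Uncorrected PET = 16 × 3.2493 = 51.989 mm
Correction = (N/12)(d/30) = (14.0/12)(30/30) = 1.1667
PET = 51.989 × 1.1667 = 60.656 mm/month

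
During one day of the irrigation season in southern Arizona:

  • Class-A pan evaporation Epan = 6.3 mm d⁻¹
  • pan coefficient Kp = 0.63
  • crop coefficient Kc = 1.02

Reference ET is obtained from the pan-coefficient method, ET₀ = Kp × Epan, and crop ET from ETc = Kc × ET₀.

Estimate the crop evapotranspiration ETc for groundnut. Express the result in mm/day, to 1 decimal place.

4.0 mm/day

ET₀ = 0.63 × 6.3 = 3.9690 mm/d
ETc = Kc × ET₀ = 1.02 × 3.9690 = 4.0484 mm/d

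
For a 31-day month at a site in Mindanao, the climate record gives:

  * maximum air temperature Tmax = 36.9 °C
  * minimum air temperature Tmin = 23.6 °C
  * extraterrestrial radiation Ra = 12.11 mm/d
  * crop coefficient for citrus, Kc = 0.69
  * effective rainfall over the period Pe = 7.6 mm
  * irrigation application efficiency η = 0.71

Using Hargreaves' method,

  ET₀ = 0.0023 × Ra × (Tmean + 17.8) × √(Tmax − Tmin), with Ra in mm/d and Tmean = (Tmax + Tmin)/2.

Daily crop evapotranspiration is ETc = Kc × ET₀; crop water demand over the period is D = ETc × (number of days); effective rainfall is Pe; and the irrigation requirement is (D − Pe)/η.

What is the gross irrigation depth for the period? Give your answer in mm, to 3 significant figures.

136 mm

Tmean = (36.9 + 23.6)/2 = 30.25 °C
ET₀ = 0.0023 × 12.11 × (30.25 + 17.8) × √13.3 = 0.0023 × 12.11 × 48.05 × 3.6469 = 4.8808 mm/d
ETc = Kc × ET₀ = 0.69 × 4.8808 = 3.3678 mm/d
Crop demand D = ETc × 31 d = 3.3678 × 31 = 104.402 mm
D − Pe = 104.402 − 7.6 = 96.802 mm
Gross irrigation = 96.802 / 0.71 = 136.341 mm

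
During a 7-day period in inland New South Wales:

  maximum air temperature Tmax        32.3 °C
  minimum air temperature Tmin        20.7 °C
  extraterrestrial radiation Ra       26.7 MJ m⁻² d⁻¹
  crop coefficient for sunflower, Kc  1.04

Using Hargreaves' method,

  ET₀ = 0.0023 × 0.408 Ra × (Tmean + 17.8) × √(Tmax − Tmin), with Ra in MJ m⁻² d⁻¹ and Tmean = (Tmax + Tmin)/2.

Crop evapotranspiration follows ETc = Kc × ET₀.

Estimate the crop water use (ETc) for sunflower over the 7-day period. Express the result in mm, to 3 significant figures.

27.5 mm

Tmean = (32.3 + 20.7)/2 = 26.50 °C
0.408 Ra = 0.408 × 26.7 = 10.8936 mm/d equivalent
ET₀ = 0.0023 × 10.8936 × (26.50 + 17.8) × √11.6 = 0.0023 × 10.8936 × 44.30 × 3.4059 = 3.7804 mm/d
ETc = Kc × ET₀ = 1.04 × 3.7804 = 3.9316 mm/d
Over 7 days: 3.9316 × 7 = 27.521 mm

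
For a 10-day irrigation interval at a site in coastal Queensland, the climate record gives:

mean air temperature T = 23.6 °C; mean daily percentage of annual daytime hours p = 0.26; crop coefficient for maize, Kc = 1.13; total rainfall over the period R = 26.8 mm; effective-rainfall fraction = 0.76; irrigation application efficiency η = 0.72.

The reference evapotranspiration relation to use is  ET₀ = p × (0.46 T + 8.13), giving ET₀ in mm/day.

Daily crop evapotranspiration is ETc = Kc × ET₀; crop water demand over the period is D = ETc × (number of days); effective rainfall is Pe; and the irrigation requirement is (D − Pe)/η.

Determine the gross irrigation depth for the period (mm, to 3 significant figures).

ET₀ = 0.26 × (0.46 × 23.6 + 8.13) = 0.26 × 18.986 = 4.9364 mm/d
ETc = Kc × ET₀ = 1.13 × 4.9364 = 5.5781 mm/d
Crop demand D = ETc × 10 d = 5.5781 × 10 = 55.781 mm
Pe = 0.76 × 26.8 = 20.368 mm
D − Pe = 55.781 − 20.368 = 35.413 mm
Gross irrigation = 35.413 / 0.72 = 49.185 mm

49.2 mm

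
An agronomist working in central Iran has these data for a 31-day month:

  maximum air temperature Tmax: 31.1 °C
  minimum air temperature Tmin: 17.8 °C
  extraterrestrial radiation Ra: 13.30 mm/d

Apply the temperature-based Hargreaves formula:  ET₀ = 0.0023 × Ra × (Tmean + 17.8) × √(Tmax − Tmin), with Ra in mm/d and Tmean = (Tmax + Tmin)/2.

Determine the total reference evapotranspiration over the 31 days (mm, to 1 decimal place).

Tmean = (31.1 + 17.8)/2 = 24.45 °C
ET₀ = 0.0023 × 13.30 × (24.45 + 17.8) × √13.3 = 0.0023 × 13.30 × 42.25 × 3.6469 = 4.7134 mm/d
Over 31 days: 4.7134 × 31 = 146.115 mm

146.1 mm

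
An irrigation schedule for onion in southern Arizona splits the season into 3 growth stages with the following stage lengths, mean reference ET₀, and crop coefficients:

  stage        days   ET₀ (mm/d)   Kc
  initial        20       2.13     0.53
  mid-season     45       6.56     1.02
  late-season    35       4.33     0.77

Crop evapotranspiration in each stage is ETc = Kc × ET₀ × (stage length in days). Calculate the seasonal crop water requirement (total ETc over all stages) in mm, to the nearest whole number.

initial: 0.53 × 2.13 × 20 = 22.58 mm
mid-season: 1.02 × 6.56 × 45 = 301.10 mm
late-season: 0.77 × 4.33 × 35 = 116.69 mm
Seasonal total = 440.37 mm

440 mm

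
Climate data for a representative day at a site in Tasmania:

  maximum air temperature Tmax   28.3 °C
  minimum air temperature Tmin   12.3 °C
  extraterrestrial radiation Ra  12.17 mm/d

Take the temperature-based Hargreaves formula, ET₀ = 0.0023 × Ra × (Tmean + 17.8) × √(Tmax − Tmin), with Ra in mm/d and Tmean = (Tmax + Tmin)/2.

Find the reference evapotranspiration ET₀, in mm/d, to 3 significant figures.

4.27 mm/d

Tmean = (28.3 + 12.3)/2 = 20.30 °C
ET₀ = 0.0023 × 12.17 × (20.30 + 17.8) × √16.0 = 0.0023 × 12.17 × 38.10 × 4.0000 = 4.2658 mm/d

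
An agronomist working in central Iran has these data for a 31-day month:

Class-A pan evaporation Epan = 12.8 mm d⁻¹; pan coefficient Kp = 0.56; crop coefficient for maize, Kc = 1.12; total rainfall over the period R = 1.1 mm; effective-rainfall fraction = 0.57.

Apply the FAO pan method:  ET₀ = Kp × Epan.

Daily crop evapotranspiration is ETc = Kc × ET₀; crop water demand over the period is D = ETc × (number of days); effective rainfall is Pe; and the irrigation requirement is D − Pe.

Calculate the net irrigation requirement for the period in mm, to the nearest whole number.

ET₀ = 0.56 × 12.8 = 7.1680 mm/d
ETc = Kc × ET₀ = 1.12 × 7.1680 = 8.0282 mm/d
Crop demand D = ETc × 31 d = 8.0282 × 31 = 248.874 mm
Pe = 0.57 × 1.1 = 0.627 mm
D − Pe = 248.874 − 0.627 = 248.247 mm

248 mm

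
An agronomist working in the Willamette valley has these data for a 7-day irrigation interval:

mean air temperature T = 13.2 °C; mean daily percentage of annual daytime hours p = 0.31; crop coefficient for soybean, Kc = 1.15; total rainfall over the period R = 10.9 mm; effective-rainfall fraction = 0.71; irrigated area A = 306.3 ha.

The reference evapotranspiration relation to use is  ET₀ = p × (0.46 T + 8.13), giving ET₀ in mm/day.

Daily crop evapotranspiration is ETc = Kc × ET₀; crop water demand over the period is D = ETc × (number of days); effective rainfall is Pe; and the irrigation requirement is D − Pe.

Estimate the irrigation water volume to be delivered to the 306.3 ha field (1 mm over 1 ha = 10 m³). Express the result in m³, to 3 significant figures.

84900 m³

ET₀ = 0.31 × (0.46 × 13.2 + 8.13) = 0.31 × 14.202 = 4.4026 mm/d
ETc = Kc × ET₀ = 1.15 × 4.4026 = 5.0630 mm/d
Crop demand D = ETc × 7 d = 5.0630 × 7 = 35.441 mm
Pe = 0.71 × 10.9 = 7.739 mm
D − Pe = 35.441 − 7.739 = 27.702 mm
Volume = 27.702 mm × 306.3 ha × 10 = 84851.2 m³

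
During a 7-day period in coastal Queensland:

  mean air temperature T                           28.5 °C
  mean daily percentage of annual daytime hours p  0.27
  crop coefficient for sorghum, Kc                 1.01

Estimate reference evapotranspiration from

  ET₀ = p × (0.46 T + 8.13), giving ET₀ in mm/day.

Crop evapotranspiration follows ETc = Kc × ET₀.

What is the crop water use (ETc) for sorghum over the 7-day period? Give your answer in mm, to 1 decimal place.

ET₀ = 0.27 × (0.46 × 28.5 + 8.13) = 0.27 × 21.240 = 5.7348 mm/d
ETc = Kc × ET₀ = 1.01 × 5.7348 = 5.7921 mm/d
Over 7 days: 5.7921 × 7 = 40.545 mm

40.5 mm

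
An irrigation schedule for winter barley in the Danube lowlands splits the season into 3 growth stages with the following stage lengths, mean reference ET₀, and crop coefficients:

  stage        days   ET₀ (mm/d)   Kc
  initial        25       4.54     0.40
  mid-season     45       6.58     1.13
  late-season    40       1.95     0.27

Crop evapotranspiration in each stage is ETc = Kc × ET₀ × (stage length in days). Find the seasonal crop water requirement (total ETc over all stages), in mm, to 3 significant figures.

initial: 0.40 × 4.54 × 25 = 45.40 mm
mid-season: 1.13 × 6.58 × 45 = 334.59 mm
late-season: 0.27 × 1.95 × 40 = 21.06 mm
Seasonal total = 401.05 mm

401 mm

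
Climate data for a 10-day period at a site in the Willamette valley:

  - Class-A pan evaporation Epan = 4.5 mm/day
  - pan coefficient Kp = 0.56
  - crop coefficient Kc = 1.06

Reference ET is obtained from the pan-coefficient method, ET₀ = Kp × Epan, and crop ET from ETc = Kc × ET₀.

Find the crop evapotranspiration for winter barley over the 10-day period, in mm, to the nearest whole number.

ET₀ = 0.56 × 4.5 = 2.5200 mm/d
ETc = Kc × ET₀ = 1.06 × 2.5200 = 2.6712 mm/d
Over 10 days: 2.6712 × 10 = 26.712 mm

27 mm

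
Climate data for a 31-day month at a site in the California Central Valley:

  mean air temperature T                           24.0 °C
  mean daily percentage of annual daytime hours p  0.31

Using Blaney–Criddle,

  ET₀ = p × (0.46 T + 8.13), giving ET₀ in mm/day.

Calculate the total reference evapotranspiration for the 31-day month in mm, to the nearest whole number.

184 mm

ET₀ = 0.31 × (0.46 × 24.0 + 8.13) = 0.31 × 19.170 = 5.9427 mm/d
Monthly total = 5.9427 × 31 = 184.224 mm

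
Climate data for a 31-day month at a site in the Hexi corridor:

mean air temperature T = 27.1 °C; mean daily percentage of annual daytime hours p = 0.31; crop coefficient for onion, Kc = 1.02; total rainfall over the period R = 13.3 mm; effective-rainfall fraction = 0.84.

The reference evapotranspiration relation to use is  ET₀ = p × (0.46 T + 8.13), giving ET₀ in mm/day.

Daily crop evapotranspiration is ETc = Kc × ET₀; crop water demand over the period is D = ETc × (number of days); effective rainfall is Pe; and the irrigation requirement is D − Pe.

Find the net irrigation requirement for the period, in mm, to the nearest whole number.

ET₀ = 0.31 × (0.46 × 27.1 + 8.13) = 0.31 × 20.596 = 6.3848 mm/d
ETc = Kc × ET₀ = 1.02 × 6.3848 = 6.5125 mm/d
Crop demand D = ETc × 31 d = 6.5125 × 31 = 201.888 mm
Pe = 0.84 × 13.3 = 11.172 mm
D − Pe = 201.888 − 11.172 = 190.716 mm

191 mm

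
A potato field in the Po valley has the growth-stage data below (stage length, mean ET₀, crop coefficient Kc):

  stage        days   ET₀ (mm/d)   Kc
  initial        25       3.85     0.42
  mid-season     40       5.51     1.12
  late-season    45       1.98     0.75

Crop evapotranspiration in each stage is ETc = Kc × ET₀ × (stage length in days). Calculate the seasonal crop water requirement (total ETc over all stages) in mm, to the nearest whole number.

354 mm

initial: 0.42 × 3.85 × 25 = 40.43 mm
mid-season: 1.12 × 5.51 × 40 = 246.85 mm
late-season: 0.75 × 1.98 × 45 = 66.83 mm
Seasonal total = 354.11 mm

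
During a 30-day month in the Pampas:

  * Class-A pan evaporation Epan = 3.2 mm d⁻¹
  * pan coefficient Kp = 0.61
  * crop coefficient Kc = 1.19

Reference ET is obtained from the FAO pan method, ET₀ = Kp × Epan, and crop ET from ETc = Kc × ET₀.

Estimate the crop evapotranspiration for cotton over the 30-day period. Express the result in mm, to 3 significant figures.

69.7 mm

ET₀ = 0.61 × 3.2 = 1.9520 mm/d
ETc = Kc × ET₀ = 1.19 × 1.9520 = 2.3229 mm/d
Over 30 days: 2.3229 × 30 = 69.687 mm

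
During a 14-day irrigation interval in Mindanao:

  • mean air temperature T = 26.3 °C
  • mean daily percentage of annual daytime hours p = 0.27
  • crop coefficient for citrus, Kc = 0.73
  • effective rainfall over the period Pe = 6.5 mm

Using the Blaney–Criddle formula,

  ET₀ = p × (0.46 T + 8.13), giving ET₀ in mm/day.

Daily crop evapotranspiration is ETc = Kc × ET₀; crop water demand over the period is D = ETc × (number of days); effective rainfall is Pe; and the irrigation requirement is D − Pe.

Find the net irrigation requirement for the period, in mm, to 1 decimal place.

49.3 mm

ET₀ = 0.27 × (0.46 × 26.3 + 8.13) = 0.27 × 20.228 = 5.4616 mm/d
ETc = Kc × ET₀ = 0.73 × 5.4616 = 3.9870 mm/d
Crop demand D = ETc × 14 d = 3.9870 × 14 = 55.818 mm
D − Pe = 55.818 − 6.5 = 49.318 mm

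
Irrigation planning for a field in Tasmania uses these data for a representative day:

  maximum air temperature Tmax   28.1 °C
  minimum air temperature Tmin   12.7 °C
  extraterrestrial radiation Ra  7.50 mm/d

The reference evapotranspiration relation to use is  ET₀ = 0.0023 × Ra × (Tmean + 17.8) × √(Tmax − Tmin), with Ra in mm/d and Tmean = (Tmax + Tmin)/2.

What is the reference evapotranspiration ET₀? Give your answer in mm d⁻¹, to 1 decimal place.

2.6 mm d⁻¹

Tmean = (28.1 + 12.7)/2 = 20.40 °C
ET₀ = 0.0023 × 7.50 × (20.40 + 17.8) × √15.4 = 0.0023 × 7.50 × 38.20 × 3.9243 = 2.5859 mm/d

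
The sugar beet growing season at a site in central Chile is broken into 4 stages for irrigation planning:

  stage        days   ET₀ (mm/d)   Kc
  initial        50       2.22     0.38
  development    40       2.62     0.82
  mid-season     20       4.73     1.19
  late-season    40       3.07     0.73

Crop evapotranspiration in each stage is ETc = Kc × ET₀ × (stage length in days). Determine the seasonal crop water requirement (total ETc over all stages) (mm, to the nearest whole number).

initial: 0.38 × 2.22 × 50 = 42.18 mm
development: 0.82 × 2.62 × 40 = 85.94 mm
mid-season: 1.19 × 4.73 × 20 = 112.57 mm
late-season: 0.73 × 3.07 × 40 = 89.64 mm
Seasonal total = 330.33 mm

330 mm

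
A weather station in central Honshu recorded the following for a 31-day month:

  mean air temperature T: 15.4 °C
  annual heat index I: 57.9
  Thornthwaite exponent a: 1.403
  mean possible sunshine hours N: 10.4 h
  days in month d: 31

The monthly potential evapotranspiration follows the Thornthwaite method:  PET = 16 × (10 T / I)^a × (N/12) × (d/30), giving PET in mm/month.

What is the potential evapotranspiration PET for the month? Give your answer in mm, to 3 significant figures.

10T/I = 10 × 15.4 / 57.9 = 2.6598
(10T/I)^a = 2.6598^1.403 = 3.9451
Uncorrected PET = 16 × 3.9451 = 63.122 mm
Correction = (N/12)(d/30) = (10.4/12)(31/30) = 0.8956
PET = 63.122 × 0.8956 = 56.532 mm/month

56.5 mm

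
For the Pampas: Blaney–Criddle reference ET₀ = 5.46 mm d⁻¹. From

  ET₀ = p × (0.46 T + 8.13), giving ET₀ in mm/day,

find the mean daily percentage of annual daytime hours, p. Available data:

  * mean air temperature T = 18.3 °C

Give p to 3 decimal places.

0.330

p = ET₀ / (0.46 T + 8.13) = 5.46 / (0.46 × 18.3 + 8.13) = 5.46 / 16.548 = 0.3299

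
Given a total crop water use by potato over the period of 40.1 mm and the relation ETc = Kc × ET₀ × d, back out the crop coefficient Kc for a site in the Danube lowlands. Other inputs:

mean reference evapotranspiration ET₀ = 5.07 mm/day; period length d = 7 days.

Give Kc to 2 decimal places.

1.13

ETc = Kc × ET₀ × d  ⇒  Kc = ETc / (ET₀ × d)
Kc = 40.1 / (5.07 × 7) = 40.1 / 35.49 = 1.1299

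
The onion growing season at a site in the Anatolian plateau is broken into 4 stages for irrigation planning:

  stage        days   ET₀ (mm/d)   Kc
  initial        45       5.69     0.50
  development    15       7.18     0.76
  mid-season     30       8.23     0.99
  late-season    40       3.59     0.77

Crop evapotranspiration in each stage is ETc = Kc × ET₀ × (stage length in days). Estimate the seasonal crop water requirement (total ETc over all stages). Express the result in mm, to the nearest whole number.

initial: 0.50 × 5.69 × 45 = 128.03 mm
development: 0.76 × 7.18 × 15 = 81.85 mm
mid-season: 0.99 × 8.23 × 30 = 244.43 mm
late-season: 0.77 × 3.59 × 40 = 110.57 mm
Seasonal total = 564.88 mm

565 mm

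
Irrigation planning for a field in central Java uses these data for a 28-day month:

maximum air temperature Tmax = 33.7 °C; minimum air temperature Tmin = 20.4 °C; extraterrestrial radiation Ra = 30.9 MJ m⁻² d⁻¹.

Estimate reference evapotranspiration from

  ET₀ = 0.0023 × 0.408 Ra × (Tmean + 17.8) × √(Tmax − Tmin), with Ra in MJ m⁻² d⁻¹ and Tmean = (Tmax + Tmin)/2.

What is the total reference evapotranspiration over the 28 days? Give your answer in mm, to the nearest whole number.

Tmean = (33.7 + 20.4)/2 = 27.05 °C
0.408 Ra = 0.408 × 30.9 = 12.6072 mm/d equivalent
ET₀ = 0.0023 × 12.6072 × (27.05 + 17.8) × √13.3 = 0.0023 × 12.6072 × 44.85 × 3.6469 = 4.7428 mm/d
Over 28 days: 4.7428 × 28 = 132.798 mm

133 mm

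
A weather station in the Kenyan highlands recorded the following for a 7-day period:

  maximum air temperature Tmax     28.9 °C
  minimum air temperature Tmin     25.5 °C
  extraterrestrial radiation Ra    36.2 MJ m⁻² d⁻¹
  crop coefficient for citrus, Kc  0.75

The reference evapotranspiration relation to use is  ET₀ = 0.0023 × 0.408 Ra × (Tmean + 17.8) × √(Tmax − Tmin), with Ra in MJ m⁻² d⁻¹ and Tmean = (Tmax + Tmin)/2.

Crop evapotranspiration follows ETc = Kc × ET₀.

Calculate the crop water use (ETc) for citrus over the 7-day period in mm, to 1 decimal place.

Tmean = (28.9 + 25.5)/2 = 27.20 °C
0.408 Ra = 0.408 × 36.2 = 14.7696 mm/d equivalent
ET₀ = 0.0023 × 14.7696 × (27.20 + 17.8) × √3.4 = 0.0023 × 14.7696 × 45.00 × 1.8439 = 2.8187 mm/d
ETc = Kc × ET₀ = 0.75 × 2.8187 = 2.1140 mm/d
Over 7 days: 2.1140 × 7 = 14.798 mm

14.8 mm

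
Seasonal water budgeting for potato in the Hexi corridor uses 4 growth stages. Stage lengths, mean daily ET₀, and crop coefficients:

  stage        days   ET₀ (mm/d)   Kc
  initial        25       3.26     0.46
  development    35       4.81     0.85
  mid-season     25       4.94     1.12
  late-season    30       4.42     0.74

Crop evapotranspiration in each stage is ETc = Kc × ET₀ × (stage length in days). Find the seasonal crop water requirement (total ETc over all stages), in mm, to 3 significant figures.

417 mm

initial: 0.46 × 3.26 × 25 = 37.49 mm
development: 0.85 × 4.81 × 35 = 143.10 mm
mid-season: 1.12 × 4.94 × 25 = 138.32 mm
late-season: 0.74 × 4.42 × 30 = 98.12 mm
Seasonal total = 417.03 mm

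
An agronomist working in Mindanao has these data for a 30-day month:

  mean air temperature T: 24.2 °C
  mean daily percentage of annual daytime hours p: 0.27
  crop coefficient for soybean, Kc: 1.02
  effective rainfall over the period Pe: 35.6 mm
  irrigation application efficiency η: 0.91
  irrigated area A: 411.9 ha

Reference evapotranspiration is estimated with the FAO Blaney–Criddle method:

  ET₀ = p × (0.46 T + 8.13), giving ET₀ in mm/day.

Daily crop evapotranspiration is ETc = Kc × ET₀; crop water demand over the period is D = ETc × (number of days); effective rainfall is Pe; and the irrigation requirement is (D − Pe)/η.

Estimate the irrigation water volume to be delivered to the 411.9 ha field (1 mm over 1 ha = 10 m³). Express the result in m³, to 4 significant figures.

ET₀ = 0.27 × (0.46 × 24.2 + 8.13) = 0.27 × 19.262 = 5.2007 mm/d
ETc = Kc × ET₀ = 1.02 × 5.2007 = 5.3047 mm/d
Crop demand D = ETc × 30 d = 5.3047 × 30 = 159.141 mm
D − Pe = 159.141 − 35.6 = 123.541 mm
Gross irrigation = 123.541 / 0.91 = 135.759 mm
Volume = 135.759 mm × 411.9 ha × 10 = 559191.3 m³

559200 m³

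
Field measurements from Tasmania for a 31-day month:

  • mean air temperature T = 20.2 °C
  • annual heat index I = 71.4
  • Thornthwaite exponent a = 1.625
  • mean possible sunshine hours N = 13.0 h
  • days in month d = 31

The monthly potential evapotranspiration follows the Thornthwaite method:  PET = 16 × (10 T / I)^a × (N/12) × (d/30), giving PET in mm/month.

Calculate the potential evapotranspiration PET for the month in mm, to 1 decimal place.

10T/I = 10 × 20.2 / 71.4 = 2.8291
(10T/I)^a = 2.8291^1.625 = 5.4191
Uncorrected PET = 16 × 5.4191 = 86.706 mm
Correction = (N/12)(d/30) = (13.0/12)(31/30) = 1.1194
PET = 86.706 × 1.1194 = 97.059 mm/month

97.1 mm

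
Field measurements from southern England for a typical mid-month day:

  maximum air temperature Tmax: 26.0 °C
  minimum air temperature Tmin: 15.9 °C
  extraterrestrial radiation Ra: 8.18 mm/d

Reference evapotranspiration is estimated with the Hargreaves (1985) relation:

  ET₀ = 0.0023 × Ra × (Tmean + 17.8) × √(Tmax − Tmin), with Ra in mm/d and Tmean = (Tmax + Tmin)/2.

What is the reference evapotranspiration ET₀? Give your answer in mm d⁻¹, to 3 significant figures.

Tmean = (26.0 + 15.9)/2 = 20.95 °C
ET₀ = 0.0023 × 8.18 × (20.95 + 17.8) × √10.1 = 0.0023 × 8.18 × 38.75 × 3.1780 = 2.3169 mm/d

2.32 mm d⁻¹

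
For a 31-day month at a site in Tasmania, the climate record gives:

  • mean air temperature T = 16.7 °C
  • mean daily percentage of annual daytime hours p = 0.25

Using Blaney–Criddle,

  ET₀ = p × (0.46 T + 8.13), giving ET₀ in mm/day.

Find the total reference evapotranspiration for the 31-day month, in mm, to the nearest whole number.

123 mm

ET₀ = 0.25 × (0.46 × 16.7 + 8.13) = 0.25 × 15.812 = 3.9530 mm/d
Monthly total = 3.9530 × 31 = 122.543 mm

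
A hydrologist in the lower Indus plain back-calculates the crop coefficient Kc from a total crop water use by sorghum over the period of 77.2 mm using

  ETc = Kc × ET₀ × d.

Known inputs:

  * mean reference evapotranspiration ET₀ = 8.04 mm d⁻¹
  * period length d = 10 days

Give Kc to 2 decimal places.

0.96

ETc = Kc × ET₀ × d  ⇒  Kc = ETc / (ET₀ × d)
Kc = 77.2 / (8.04 × 10) = 77.2 / 80.40 = 0.9602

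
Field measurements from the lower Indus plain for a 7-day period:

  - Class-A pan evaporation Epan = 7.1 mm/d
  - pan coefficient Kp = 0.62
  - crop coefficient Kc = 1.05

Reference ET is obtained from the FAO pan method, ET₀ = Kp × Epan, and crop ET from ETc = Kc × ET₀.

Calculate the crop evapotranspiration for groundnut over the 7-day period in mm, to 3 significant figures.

32.4 mm

ET₀ = 0.62 × 7.1 = 4.4020 mm/d
ETc = Kc × ET₀ = 1.05 × 4.4020 = 4.6221 mm/d
Over 7 days: 4.6221 × 7 = 32.355 mm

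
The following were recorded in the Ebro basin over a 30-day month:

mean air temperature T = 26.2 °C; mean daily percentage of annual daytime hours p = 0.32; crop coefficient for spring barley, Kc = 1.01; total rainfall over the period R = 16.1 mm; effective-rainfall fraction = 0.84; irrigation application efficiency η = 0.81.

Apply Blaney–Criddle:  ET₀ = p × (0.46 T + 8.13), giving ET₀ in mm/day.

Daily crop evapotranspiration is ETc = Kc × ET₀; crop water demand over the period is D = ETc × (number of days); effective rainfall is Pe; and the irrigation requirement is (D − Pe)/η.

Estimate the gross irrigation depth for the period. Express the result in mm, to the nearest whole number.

225 mm

ET₀ = 0.32 × (0.46 × 26.2 + 8.13) = 0.32 × 20.182 = 6.4582 mm/d
ETc = Kc × ET₀ = 1.01 × 6.4582 = 6.5228 mm/d
Crop demand D = ETc × 30 d = 6.5228 × 30 = 195.684 mm
Pe = 0.84 × 16.1 = 13.524 mm
D − Pe = 195.684 − 13.524 = 182.160 mm
Gross irrigation = 182.160 / 0.81 = 224.889 mm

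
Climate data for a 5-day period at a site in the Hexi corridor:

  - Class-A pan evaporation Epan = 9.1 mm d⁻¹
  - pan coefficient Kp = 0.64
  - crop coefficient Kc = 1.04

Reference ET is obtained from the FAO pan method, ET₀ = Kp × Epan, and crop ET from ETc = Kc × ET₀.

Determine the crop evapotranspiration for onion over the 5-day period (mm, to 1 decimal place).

30.3 mm

ET₀ = 0.64 × 9.1 = 5.8240 mm/d
ETc = Kc × ET₀ = 1.04 × 5.8240 = 6.0570 mm/d
Over 5 days: 6.0570 × 5 = 30.285 mm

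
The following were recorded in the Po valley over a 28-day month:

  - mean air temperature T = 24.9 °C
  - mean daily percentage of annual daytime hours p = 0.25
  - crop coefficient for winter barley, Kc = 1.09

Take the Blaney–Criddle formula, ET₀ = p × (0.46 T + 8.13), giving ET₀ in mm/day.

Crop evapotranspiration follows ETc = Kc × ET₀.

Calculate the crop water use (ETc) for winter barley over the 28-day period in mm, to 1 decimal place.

ET₀ = 0.25 × (0.46 × 24.9 + 8.13) = 0.25 × 19.584 = 4.8960 mm/d
ETc = Kc × ET₀ = 1.09 × 4.8960 = 5.3366 mm/d
Over 28 days: 5.3366 × 28 = 149.425 mm

149.4 mm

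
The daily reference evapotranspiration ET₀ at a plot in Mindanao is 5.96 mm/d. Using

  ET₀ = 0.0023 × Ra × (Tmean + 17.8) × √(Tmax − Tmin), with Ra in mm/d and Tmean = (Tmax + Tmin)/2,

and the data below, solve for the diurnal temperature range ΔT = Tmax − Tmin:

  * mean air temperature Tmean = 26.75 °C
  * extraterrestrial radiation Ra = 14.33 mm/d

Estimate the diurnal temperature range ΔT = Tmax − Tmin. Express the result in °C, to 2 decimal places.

√ΔT = ET₀ / [0.0023 × Ra × (Tmean+17.8)] = 5.96 / (0.0023 × 14.33 × 44.55) = 4.0591
ΔT = 4.0591² = 16.476 °C

16.48 °C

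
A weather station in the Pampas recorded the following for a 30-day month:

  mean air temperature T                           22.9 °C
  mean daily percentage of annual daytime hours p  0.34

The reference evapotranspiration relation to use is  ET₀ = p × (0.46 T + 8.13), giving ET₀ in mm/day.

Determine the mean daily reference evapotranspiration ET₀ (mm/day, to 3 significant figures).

6.35 mm/day

ET₀ = 0.34 × (0.46 × 22.9 + 8.13) = 0.34 × 18.664 = 6.3458 mm/d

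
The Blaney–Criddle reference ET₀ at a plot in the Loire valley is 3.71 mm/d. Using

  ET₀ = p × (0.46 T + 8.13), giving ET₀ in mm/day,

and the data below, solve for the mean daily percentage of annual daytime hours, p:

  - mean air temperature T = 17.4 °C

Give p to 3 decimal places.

p = ET₀ / (0.46 T + 8.13) = 3.71 / (0.46 × 17.4 + 8.13) = 3.71 / 16.134 = 0.2299

0.230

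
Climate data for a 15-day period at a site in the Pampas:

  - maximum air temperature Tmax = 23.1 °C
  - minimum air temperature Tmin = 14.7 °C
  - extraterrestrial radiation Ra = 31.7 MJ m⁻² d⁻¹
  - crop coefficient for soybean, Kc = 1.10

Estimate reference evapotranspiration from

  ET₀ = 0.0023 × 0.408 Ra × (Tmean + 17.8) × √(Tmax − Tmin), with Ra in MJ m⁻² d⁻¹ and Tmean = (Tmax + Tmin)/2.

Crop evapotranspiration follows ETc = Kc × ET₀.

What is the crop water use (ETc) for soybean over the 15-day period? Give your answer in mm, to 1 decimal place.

Tmean = (23.1 + 14.7)/2 = 18.90 °C
0.408 Ra = 0.408 × 31.7 = 12.9336 mm/d equivalent
ET₀ = 0.0023 × 12.9336 × (18.90 + 17.8) × √8.4 = 0.0023 × 12.9336 × 36.70 × 2.8983 = 3.1641 mm/d
ETc = Kc × ET₀ = 1.10 × 3.1641 = 3.4805 mm/d
Over 15 days: 3.4805 × 15 = 52.208 mm

52.2 mm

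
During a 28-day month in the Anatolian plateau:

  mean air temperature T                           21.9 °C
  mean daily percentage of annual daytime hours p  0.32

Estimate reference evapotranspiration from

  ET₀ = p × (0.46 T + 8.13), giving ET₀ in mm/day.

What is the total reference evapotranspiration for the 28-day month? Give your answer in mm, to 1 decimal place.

163.1 mm

ET₀ = 0.32 × (0.46 × 21.9 + 8.13) = 0.32 × 18.204 = 5.8253 mm/d
Monthly total = 5.8253 × 28 = 163.108 mm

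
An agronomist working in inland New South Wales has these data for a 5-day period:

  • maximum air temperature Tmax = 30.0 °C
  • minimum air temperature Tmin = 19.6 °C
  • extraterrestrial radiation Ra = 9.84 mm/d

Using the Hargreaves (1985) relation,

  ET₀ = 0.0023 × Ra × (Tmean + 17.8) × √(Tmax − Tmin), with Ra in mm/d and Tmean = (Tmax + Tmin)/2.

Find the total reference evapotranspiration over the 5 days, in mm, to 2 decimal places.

Tmean = (30.0 + 19.6)/2 = 24.80 °C
ET₀ = 0.0023 × 9.84 × (24.80 + 17.8) × √10.4 = 0.0023 × 9.84 × 42.60 × 3.2249 = 3.1092 mm/d
Over 5 days: 3.1092 × 5 = 15.546 mm

15.55 mm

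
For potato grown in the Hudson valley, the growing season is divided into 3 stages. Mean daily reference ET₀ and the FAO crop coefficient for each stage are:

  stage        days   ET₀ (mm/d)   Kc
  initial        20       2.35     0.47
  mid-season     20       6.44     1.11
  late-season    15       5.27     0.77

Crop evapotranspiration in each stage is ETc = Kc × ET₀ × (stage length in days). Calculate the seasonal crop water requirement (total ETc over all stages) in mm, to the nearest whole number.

226 mm

initial: 0.47 × 2.35 × 20 = 22.09 mm
mid-season: 1.11 × 6.44 × 20 = 142.97 mm
late-season: 0.77 × 5.27 × 15 = 60.87 mm
Seasonal total = 225.93 mm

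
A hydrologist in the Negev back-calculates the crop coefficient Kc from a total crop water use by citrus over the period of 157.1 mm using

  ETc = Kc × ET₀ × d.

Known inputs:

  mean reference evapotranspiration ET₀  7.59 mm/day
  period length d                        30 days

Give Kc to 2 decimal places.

ETc = Kc × ET₀ × d  ⇒  Kc = ETc / (ET₀ × d)
Kc = 157.1 / (7.59 × 30) = 157.1 / 227.70 = 0.6899

0.69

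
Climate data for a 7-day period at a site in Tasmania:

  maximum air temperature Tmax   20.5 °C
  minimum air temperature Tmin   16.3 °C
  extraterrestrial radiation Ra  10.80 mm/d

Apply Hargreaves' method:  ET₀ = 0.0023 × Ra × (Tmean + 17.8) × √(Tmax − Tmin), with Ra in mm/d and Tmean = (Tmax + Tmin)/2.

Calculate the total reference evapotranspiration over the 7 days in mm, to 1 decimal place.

12.9 mm

Tmean = (20.5 + 16.3)/2 = 18.40 °C
ET₀ = 0.0023 × 10.80 × (18.40 + 17.8) × √4.2 = 0.0023 × 10.80 × 36.20 × 2.0494 = 1.8428 mm/d
Over 7 days: 1.8428 × 7 = 12.900 mm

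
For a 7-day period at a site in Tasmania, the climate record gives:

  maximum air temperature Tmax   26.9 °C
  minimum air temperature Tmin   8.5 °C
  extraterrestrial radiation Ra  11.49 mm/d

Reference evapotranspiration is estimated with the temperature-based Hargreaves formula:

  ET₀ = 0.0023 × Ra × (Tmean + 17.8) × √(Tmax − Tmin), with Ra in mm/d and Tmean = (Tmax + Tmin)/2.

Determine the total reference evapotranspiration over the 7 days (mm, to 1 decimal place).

28.2 mm

Tmean = (26.9 + 8.5)/2 = 17.70 °C
ET₀ = 0.0023 × 11.49 × (17.70 + 17.8) × √18.4 = 0.0023 × 11.49 × 35.50 × 4.2895 = 4.0242 mm/d
Over 7 days: 4.0242 × 7 = 28.169 mm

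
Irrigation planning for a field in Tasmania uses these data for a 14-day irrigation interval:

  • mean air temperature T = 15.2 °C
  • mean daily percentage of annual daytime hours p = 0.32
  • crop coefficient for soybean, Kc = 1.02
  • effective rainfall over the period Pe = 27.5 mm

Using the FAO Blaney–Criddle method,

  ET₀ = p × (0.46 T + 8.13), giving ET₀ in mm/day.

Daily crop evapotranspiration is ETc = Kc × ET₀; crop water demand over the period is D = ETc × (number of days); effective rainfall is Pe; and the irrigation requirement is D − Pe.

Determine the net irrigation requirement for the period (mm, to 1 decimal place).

ET₀ = 0.32 × (0.46 × 15.2 + 8.13) = 0.32 × 15.122 = 4.8390 mm/d
ETc = Kc × ET₀ = 1.02 × 4.8390 = 4.9358 mm/d
Crop demand D = ETc × 14 d = 4.9358 × 14 = 69.101 mm
D − Pe = 69.101 − 27.5 = 41.601 mm

41.6 mm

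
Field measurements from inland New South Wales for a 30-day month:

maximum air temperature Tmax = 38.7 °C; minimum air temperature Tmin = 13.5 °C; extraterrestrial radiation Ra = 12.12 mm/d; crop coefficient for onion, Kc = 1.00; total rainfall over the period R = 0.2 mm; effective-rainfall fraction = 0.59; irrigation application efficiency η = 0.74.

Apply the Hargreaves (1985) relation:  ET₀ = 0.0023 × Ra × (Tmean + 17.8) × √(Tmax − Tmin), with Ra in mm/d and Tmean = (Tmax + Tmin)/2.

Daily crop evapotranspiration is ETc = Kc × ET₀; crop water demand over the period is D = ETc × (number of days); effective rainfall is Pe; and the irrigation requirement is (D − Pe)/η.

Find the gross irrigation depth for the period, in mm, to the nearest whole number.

249 mm

Tmean = (38.7 + 13.5)/2 = 26.10 °C
ET₀ = 0.0023 × 12.12 × (26.10 + 17.8) × √25.2 = 0.0023 × 12.12 × 43.90 × 5.0200 = 6.1433 mm/d
ETc = Kc × ET₀ = 1.00 × 6.1433 = 6.1433 mm/d
Crop demand D = ETc × 30 d = 6.1433 × 30 = 184.299 mm
Pe = 0.59 × 0.2 = 0.118 mm
D − Pe = 184.299 − 0.118 = 184.181 mm
Gross irrigation = 184.181 / 0.74 = 248.893 mm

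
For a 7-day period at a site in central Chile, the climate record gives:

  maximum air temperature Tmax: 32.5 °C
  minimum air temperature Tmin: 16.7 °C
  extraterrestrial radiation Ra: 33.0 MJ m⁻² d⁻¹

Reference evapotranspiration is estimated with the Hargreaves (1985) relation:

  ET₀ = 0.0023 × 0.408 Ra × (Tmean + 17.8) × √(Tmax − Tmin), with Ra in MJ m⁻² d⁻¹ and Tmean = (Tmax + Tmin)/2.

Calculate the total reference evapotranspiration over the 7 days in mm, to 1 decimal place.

36.5 mm

Tmean = (32.5 + 16.7)/2 = 24.60 °C
0.408 Ra = 0.408 × 33.0 = 13.4640 mm/d equivalent
ET₀ = 0.0023 × 13.4640 × (24.60 + 17.8) × √15.8 = 0.0023 × 13.4640 × 42.40 × 3.9749 = 5.2191 mm/d
Over 7 days: 5.2191 × 7 = 36.534 mm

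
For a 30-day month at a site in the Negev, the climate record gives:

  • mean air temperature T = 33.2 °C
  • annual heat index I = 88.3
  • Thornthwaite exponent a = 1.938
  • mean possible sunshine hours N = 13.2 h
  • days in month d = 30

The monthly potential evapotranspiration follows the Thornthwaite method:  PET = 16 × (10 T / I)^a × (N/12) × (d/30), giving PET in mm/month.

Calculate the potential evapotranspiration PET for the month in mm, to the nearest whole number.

229 mm

10T/I = 10 × 33.2 / 88.3 = 3.7599
(10T/I)^a = 3.7599^1.938 = 13.0224
Uncorrected PET = 16 × 13.0224 = 208.358 mm
Correction = (N/12)(d/30) = (13.2/12)(30/30) = 1.1000
PET = 208.358 × 1.1000 = 229.194 mm/month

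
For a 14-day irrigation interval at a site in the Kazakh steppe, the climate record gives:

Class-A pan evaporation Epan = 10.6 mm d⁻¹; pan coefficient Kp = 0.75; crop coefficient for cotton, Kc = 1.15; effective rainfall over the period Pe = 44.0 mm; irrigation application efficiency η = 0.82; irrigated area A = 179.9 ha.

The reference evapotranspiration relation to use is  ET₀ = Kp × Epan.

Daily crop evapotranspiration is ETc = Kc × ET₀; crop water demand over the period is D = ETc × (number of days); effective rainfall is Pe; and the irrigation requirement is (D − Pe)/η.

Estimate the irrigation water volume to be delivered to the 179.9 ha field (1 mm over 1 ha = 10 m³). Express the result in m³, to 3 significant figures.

184000 m³

ET₀ = 0.75 × 10.6 = 7.9500 mm/d
ETc = Kc × ET₀ = 1.15 × 7.9500 = 9.1425 mm/d
Crop demand D = ETc × 14 d = 9.1425 × 14 = 127.995 mm
D − Pe = 127.995 − 44.0 = 83.995 mm
Gross irrigation = 83.995 / 0.82 = 102.433 mm
Volume = 102.433 mm × 179.9 ha × 10 = 184277.0 m³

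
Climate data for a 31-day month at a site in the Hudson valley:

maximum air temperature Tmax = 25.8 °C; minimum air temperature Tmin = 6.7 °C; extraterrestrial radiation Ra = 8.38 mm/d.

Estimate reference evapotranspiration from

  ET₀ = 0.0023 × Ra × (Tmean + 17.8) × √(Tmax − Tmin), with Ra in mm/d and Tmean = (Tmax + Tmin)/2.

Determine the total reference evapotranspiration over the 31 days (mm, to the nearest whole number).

Tmean = (25.8 + 6.7)/2 = 16.25 °C
ET₀ = 0.0023 × 8.38 × (16.25 + 17.8) × √19.1 = 0.0023 × 8.38 × 34.05 × 4.3704 = 2.8682 mm/d
Over 31 days: 2.8682 × 31 = 88.914 mm

89 mm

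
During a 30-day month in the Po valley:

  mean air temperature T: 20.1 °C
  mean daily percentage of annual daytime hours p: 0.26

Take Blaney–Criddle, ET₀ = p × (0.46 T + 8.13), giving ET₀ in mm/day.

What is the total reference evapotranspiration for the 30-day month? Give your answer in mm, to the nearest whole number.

136 mm

ET₀ = 0.26 × (0.46 × 20.1 + 8.13) = 0.26 × 17.376 = 4.5178 mm/d
Monthly total = 4.5178 × 30 = 135.534 mm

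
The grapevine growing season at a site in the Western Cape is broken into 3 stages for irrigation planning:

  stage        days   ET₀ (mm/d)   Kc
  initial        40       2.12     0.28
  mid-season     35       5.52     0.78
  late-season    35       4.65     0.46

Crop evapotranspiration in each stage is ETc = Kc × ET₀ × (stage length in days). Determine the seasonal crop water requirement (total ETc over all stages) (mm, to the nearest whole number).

initial: 0.28 × 2.12 × 40 = 23.74 mm
mid-season: 0.78 × 5.52 × 35 = 150.70 mm
late-season: 0.46 × 4.65 × 35 = 74.87 mm
Seasonal total = 249.31 mm

249 mm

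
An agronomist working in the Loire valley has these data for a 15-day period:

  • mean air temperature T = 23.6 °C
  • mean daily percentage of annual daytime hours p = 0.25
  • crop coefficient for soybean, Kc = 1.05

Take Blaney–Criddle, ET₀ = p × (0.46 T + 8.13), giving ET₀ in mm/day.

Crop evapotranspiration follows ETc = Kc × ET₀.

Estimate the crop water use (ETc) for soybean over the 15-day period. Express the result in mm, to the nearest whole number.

75 mm

ET₀ = 0.25 × (0.46 × 23.6 + 8.13) = 0.25 × 18.986 = 4.7465 mm/d
ETc = Kc × ET₀ = 1.05 × 4.7465 = 4.9838 mm/d
Over 15 days: 4.9838 × 15 = 74.757 mm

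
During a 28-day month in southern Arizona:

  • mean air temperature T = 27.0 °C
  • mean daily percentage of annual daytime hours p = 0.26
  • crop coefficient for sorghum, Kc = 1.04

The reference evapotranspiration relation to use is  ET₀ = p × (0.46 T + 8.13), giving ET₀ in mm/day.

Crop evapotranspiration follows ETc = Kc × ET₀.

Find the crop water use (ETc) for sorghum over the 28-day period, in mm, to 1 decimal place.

155.6 mm

ET₀ = 0.26 × (0.46 × 27.0 + 8.13) = 0.26 × 20.550 = 5.3430 mm/d
ETc = Kc × ET₀ = 1.04 × 5.3430 = 5.5567 mm/d
Over 28 days: 5.5567 × 28 = 155.588 mm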